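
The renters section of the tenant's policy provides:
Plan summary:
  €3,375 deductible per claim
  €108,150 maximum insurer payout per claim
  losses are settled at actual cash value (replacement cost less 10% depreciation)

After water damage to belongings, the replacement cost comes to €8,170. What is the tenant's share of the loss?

At 10% depreciation, ACV = €8,170 − €817 = €7,353.
Subtract the deductible: €7,353 − €3,375 = €3,978.
€3,978 ≤ €108,150, so the limit doesn't bind; insurer pays €3,978.
Tenant's share is the uncovered remainder: €8,170 − €3,978 = €4,192.

€4,192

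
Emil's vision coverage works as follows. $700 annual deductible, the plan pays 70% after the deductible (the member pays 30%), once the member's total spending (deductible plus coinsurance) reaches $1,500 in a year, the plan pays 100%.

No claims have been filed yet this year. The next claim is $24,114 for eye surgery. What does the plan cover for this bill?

$22,614

The full $700 deductible is still open; $700 of this bill applies to it.
After the $700 deductible portion, $24,114 − $700 = $23,414 is subject to coinsurance.
Member's 30% share of $23,414 is $7,024.20.
That puts the member's cost at $700 + $7,024.20 = $7,724.20 before any cap.
Year-to-date out-of-pocket would reach $0 + $7,724.20 = $7,724.20, above the $1,500 maximum, so the member pays only $1,500 − $0 = $1,500.
The insurer covers the remainder: $24,114 − $1,500 = $22,614.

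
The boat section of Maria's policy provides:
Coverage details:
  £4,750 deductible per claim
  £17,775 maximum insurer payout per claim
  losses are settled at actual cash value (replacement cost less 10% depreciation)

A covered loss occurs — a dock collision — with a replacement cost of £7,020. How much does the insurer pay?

Depreciate 10%: the covered value is £7,020 × 0.9 = £6,318.
After the deductible, £6,318 − £4,750 = £1,568 remains.
£1,568 is within the £17,775 limit, so the insurer pays £1,568.

£1,568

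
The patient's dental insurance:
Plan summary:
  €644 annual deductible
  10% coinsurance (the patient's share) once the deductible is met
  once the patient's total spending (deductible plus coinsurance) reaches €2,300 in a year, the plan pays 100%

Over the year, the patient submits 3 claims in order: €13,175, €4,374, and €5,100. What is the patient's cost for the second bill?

#1 (€13,175): €644 finishes the deductible; €12,531 goes to coinsurance; coinsurance €12,531 × 10% = €1,253.10. Patient pays €1,897.10; OOP now €1,897.10.
#2 (€4,374): 10% coinsurance on €4,374 = €437.40. Adding that to €1,897.10 gives €2,334.50, past the €2,300 cap; patient pays only €2,300 − €1,897.10 = €402.90.

€402.90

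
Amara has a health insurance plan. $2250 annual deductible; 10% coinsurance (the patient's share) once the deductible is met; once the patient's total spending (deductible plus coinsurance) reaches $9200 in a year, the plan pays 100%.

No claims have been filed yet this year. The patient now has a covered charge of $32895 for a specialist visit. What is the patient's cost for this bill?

$5314.50

Deductible not yet touched, so the first $2250 of the bill goes to the deductible.
The remaining $30645 (= $32895 − $2250) moves to coinsurance.
Patient's 10% share of $30645 is $3064.50.
Patient responsibility before any cap: $2250 + $3064.50 = $5314.50.
Total out-of-pocket so far would be $0 + $5314.50 = $5314.50, below the $9200 cap — no reduction.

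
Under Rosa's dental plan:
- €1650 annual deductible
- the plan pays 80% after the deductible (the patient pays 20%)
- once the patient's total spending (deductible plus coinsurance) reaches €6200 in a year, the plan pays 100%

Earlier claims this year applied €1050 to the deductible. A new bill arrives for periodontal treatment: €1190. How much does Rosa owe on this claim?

€718

€1050 of the €1650 deductible is already met, leaving €600.
That leaves €1190 − €600 = €590 for coinsurance.
20% of €590 = €118 falls to the patient.
So the patient owes €600 + €118 = €718 before any cap.
Cumulative spending €1050 + €718 = €1768 stays under the €6200 maximum.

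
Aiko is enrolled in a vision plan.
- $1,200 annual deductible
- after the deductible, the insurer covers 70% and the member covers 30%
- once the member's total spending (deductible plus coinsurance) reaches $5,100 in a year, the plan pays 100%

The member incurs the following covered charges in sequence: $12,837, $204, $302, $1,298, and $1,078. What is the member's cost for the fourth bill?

Claim 1 ($12,837): $1,200 to deductible, leaving $11,637; 30% of $11,637 = $3,491.10. Cost to member: $4,691.10. OOP to date $4,691.10.
Claim 2 ($204): deductible met; 30% of $204 = $61.20. Member pays $61.20; OOP now $4,752.30.
Claim 3 ($302): 30% coinsurance on $302 = $90.60. Cost to member: $90.60. OOP to date $4,842.90.
Claim 4 ($1,298): deductible met; 30% of $1,298 = $389.40. OOP would hit $5,232.30 > $5,100, so the cap limits the member to $5,100 − $4,842.90 = $257.10.

$257.10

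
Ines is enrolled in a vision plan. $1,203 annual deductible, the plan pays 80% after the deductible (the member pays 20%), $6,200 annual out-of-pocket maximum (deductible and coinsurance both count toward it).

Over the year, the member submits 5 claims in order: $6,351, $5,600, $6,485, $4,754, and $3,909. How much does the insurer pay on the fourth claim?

$3,803.20

Bill 1, $6,351: deductible takes $1,203, $5,148 remains; coinsurance $5,148 × 20% = $1,029.60. Member owes $2,232.60 (running OOP $2,232.60). Insurer: $6,351 − $2,232.60 = $4,118.40.
Bill 2, $5,600: deductible already satisfied, so member's share is 20% × $5,600 = $1,120. Cost to member: $1,120. OOP to date $3,352.60. Insurer: $5,600 − $1,120 = $4,480.
Bill 3, $6,485: 20% coinsurance on $6,485 = $1,297. Member owes $1,297 (running OOP $4,649.60). Insurer: $6,485 − $1,297 = $5,188.
Bill 4, $4,754: deductible met; 20% of $4,754 = $950.80. Member owes $950.80 (running OOP $5,600.40). Plan pays $4,754 − $950.80 = $3,803.20.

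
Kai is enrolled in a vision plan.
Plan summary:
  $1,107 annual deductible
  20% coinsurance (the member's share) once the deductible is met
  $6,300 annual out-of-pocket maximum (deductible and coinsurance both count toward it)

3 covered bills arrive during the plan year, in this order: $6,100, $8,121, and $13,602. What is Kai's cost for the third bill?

$2,570.20

Claim 1 ($6,100): deductible takes $1,107, $4,993 remains; 20% of $4,993 = $998.60. Member owes $2,105.60 (running OOP $2,105.60).
Claim 2 ($8,121): deductible met; 20% of $8,121 = $1,624.20. Cost to member: $1,624.20. OOP to date $3,729.80.
Claim 3 ($13,602): deductible already satisfied, so member's share is 20% × $13,602 = $2,720.40. Adding that to $3,729.80 gives $6,450.20, past the $6,300 cap; member pays only $6,300 − $3,729.80 = $2,570.20.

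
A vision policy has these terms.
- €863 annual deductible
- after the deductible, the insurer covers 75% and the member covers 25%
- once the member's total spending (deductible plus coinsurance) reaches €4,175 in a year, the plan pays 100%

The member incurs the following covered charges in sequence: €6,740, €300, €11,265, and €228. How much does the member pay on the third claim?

€1,767.75

Claim 1 — €6,740: €863 finishes the deductible; €5,877 goes to coinsurance; coinsurance €5,877 × 25% = €1,469.25. Member owes €2,332.25 (running OOP €2,332.25).
Claim 2 — €300: deductible already satisfied, so member's share is 25% × €300 = €75. Member owes €75 (running OOP €2,407.25).
Claim 3 — €11,265: 25% coinsurance on €11,265 = €2,816.25. Adding that to €2,407.25 gives €5,223.50, past the €4,175 cap; member pays only €4,175 − €2,407.25 = €1,767.75.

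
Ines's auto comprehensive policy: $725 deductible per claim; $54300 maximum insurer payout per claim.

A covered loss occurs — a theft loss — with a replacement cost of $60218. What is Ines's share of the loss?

$5918

After the deductible, $60218 − $725 = $59493 remains.
Since $59493 > $54300, the payout is capped at $54300.
Policyholder's share is the uncovered remainder: $60218 − $54300 = $5918.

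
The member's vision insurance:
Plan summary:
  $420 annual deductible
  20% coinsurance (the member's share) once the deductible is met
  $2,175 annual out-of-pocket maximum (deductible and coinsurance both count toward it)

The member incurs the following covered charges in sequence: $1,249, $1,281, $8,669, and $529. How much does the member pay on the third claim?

$1,333

Bill 1, $1,249: $420 finishes the deductible; $829 goes to coinsurance; 20% of $829 = $165.80. Member owes $585.80 (running OOP $585.80).
Bill 2, $1,281: 20% coinsurance on $1,281 = $256.20. Cost to member: $256.20. OOP to date $842.
Bill 3, $8,669: 20% coinsurance on $8,669 = $1,733.80. That would push OOP to $2,575.80, over the $2,175 cap, so member pays $2,175 − $842 = $1,333.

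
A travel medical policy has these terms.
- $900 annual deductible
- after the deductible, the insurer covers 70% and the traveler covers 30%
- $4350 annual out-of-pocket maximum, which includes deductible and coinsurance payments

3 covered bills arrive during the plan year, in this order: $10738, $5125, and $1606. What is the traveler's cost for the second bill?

Claim 1 — $10738: $900 to deductible, leaving $9838; traveler's 30% is $2951.40. Traveler owes $3851.40 (running OOP $3851.40).
Claim 2 — $5125: deductible met; 30% of $5125 = $1537.50. That would push OOP to $5388.90, over the $4350 cap, so traveler pays $4350 − $3851.40 = $498.60.

$498.60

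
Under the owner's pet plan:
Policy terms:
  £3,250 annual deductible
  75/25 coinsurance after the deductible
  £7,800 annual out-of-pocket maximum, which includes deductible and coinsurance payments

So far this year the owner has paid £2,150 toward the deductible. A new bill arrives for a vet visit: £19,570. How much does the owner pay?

£5,650

£2,150 of the £3,250 deductible is already met, leaving £1,100.
The remaining £18,470 (= £19,570 − £1,100) moves to coinsurance.
Owner's 25% share of £18,470 is £4,617.50.
That puts the owner's cost at £1,100 + £4,617.50 = £5,717.50 before any cap.
Adding £5,717.50 to the £2,150 already spent would give £7,867.50, which exceeds the £7,800 cap; the owner pays just £7,800 − £2,150 = £5,650.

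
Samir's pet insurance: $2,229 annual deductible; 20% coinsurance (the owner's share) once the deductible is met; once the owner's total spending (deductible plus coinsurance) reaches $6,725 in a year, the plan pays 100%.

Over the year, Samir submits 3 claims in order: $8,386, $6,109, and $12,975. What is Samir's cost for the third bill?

$2,042.80

Claim 1 — $8,386: $2,229 finishes the deductible; $6,157 goes to coinsurance; 20% of $6,157 = $1,231.40. Cost to owner: $3,460.40. OOP to date $3,460.40.
Claim 2 — $6,109: deductible already satisfied, so owner's share is 20% × $6,109 = $1,221.80. Owner pays $1,221.80; OOP now $4,682.20.
Claim 3 — $12,975: deductible already satisfied, so owner's share is 20% × $12,975 = $2,595. That would push OOP to $7,277.20, over the $6,725 cap, so owner pays $6,725 − $4,682.20 = $2,042.80.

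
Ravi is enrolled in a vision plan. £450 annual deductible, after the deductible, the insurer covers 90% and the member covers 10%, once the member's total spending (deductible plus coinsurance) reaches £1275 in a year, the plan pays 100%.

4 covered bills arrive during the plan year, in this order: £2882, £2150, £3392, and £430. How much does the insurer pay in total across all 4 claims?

Claim 1 (£2882): deductible takes £450, £2432 remains; coinsurance £2432 × 10% = £243.20. Member owes £693.20 (running OOP £693.20). Insurer: £2882 − £693.20 = £2188.80.
Claim 2 (£2150): deductible met; 10% of £2150 = £215. Member owes £215 (running OOP £908.20). Plan pays £2150 − £215 = £1935.
Claim 3 (£3392): deductible already satisfied, so member's share is 10% × £3392 = £339.20. Member owes £339.20 (running OOP £1247.40). Plan pays £3392 − £339.20 = £3052.80.
Claim 4 (£430): 10% coinsurance on £430 = £43. That would push OOP to £1290.40, over the £1275 cap, so member pays £1275 − £1247.40 = £27.60. Plan pays £430 − £27.60 = £402.40.
Insurer total: £2188.80 + £1935 + £3052.80 + £402.40 = £7579.

£7579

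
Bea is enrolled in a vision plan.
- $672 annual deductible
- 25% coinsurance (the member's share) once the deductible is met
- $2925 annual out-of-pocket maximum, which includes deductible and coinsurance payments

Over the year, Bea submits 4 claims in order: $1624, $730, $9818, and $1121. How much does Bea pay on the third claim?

Claim 1 — $1624: deductible takes $672, $952 remains; coinsurance $952 × 25% = $238. Member pays $910; OOP now $910.
Claim 2 — $730: 25% coinsurance on $730 = $182.50. Member owes $182.50 (running OOP $1092.50).
Claim 3 — $9818: deductible already satisfied, so member's share is 25% × $9818 = $2454.50. Adding that to $1092.50 gives $3547, past the $2925 cap; member pays only $2925 − $1092.50 = $1832.50.

$1832.50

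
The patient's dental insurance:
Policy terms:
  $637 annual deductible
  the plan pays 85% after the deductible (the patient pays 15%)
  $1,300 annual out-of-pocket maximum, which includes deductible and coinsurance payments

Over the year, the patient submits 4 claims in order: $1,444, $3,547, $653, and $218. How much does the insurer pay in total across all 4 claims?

Claim 1 ($1,444): deductible takes $637, $807 remains; patient's 15% is $121.05. Patient pays $758.05; OOP now $758.05. Plan pays $1,444 − $758.05 = $685.95.
Claim 2 ($3,547): deductible met; 15% of $3,547 = $532.05. Patient pays $532.05; OOP now $1,290.10. Plan pays $3,547 − $532.05 = $3,014.95.
Claim 3 ($653): deductible met; 15% of $653 = $97.95. OOP would hit $1,388.05 > $1,300, so the cap limits the patient to $1,300 − $1,290.10 = $9.90. Plan pays $653 − $9.90 = $643.10.
Claim 4 ($218): deductible already satisfied, so patient's share is 15% × $218 = $32.70. OOP would hit $1,332.70 > $1,300, so the cap limits the patient to $1,300 − $1,300 = $0. Plan pays $218 − $0 = $218.
Insurer total: $685.95 + $3,014.95 + $643.10 + $218 = $4,562.

$4,562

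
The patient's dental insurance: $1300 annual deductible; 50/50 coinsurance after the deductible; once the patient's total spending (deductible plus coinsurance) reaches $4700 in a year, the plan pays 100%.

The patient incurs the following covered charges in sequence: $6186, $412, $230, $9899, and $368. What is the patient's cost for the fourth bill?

$636

Bill 1, $6186: $1300 finishes the deductible; $4886 goes to coinsurance; coinsurance $4886 × 50% = $2443. Patient pays $3743; OOP now $3743.
Bill 2, $412: deductible met; 50% of $412 = $206. Patient pays $206; OOP now $3949.
Bill 3, $230: deductible already satisfied, so patient's share is 50% × $230 = $115. Patient owes $115 (running OOP $4064).
Bill 4, $9899: deductible already satisfied, so patient's share is 50% × $9899 = $4949.50. Adding that to $4064 gives $9013.50, past the $4700 cap; patient pays only $4700 − $4064 = $636.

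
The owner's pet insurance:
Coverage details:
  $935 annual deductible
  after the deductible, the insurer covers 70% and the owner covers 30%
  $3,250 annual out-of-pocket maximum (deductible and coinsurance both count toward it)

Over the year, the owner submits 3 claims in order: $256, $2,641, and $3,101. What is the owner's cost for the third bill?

Claim 1 — $256: entire amount goes to the deductible. Owner owes $256 (running OOP $256).
Claim 2 — $2,641: $679 finishes the deductible; $1,962 goes to coinsurance; coinsurance $1,962 × 30% = $588.60. Owner owes $1,267.60 (running OOP $1,523.60).
Claim 3 — $3,101: deductible met; 30% of $3,101 = $930.30. Owner owes $930.30 (running OOP $2,453.90).

$930.30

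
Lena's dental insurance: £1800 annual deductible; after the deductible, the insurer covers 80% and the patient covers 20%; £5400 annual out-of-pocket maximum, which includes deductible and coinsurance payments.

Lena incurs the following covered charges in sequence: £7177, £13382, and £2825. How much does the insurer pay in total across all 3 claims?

Claim 1 (£7177): deductible takes £1800, £5377 remains; 20% of £5377 = £1075.40. Patient owes £2875.40 (running OOP £2875.40). Plan pays £7177 − £2875.40 = £4301.60.
Claim 2 (£13382): 20% coinsurance on £13382 = £2676.40. That would push OOP to £5551.80, over the £5400 cap, so patient pays £5400 − £2875.40 = £2524.60. Plan pays £13382 − £2524.60 = £10857.40.
Claim 3 (£2825): deductible already satisfied, so patient's share is 20% × £2825 = £565. That would push OOP to £5965, over the £5400 cap, so patient pays £5400 − £5400 = £0. Plan pays £2825 − £0 = £2825.
Insurer total = bills − patient's total = £23384 − £5400 = £17984.

£17984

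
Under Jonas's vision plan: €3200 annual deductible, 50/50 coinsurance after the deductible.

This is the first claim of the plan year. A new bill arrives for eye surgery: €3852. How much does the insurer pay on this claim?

€326

The full €3200 deductible is still open; €3200 of this bill applies to it.
The remaining €652 (= €3852 − €3200) moves to coinsurance.
Coinsurance: €652 × 50% = €326.
That puts the member's cost at €3200 + €326 = €3526.
The plan picks up €3852 − €3526 = €326.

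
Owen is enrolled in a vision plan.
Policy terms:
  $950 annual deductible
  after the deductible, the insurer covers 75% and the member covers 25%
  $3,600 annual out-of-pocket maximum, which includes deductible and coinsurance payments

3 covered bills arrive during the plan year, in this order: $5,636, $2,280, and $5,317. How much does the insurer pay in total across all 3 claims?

$9,633

Bill 1, $5,636: $950 finishes the deductible; $4,686 goes to coinsurance; coinsurance $4,686 × 25% = $1,171.50. Member owes $2,121.50 (running OOP $2,121.50). Insurer: $5,636 − $2,121.50 = $3,514.50.
Bill 2, $2,280: deductible met; 25% of $2,280 = $570. Member pays $570; OOP now $2,691.50. Plan pays $2,280 − $570 = $1,710.
Bill 3, $5,317: deductible met; 25% of $5,317 = $1,329.25. Adding that to $2,691.50 gives $4,020.75, past the $3,600 cap; member pays only $3,600 − $2,691.50 = $908.50. Plan pays $5,317 − $908.50 = $4,408.50.
Insurer total: $3,514.50 + $1,710 + $4,408.50 = $9,633.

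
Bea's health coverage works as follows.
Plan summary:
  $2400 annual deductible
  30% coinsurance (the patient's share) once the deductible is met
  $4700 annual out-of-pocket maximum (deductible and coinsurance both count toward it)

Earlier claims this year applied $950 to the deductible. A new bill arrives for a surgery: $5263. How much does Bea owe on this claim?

$2593.90

Deductible still to meet: $2400 − $950 = $1450.
The remaining $3813 (= $5263 − $1450) moves to coinsurance.
Patient's 30% share of $3813 is $1143.90.
That puts the patient's cost at $1450 + $1143.90 = $2593.90 before any cap.
Year-to-date out-of-pocket becomes $950 + $2593.90 = $3543.90, still under the $4700 maximum, so no cap applies.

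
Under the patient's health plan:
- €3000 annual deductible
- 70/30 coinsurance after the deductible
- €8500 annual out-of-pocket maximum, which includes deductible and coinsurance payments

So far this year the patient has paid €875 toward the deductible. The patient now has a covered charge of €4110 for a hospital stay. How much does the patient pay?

€2720.50

Deductible still to meet: €3000 − €875 = €2125.
The remaining €1985 (= €4110 − €2125) moves to coinsurance.
Coinsurance: €1985 × 30% = €595.50.
Patient responsibility before any cap: €2125 + €595.50 = €2720.50.
Cumulative spending €875 + €2720.50 = €3595.50 stays under the €8500 maximum.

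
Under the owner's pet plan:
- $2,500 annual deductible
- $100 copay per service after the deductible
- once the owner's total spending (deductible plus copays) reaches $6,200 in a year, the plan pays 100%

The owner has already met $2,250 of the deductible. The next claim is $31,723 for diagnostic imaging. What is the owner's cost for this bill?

Deductible still to meet: $2,500 − $2,250 = $250.
That leaves $31,723 − $250 = $31,473 for the copay.
Copay on this service: $100.
Owner responsibility before any cap: $250 + $100 = $350.
Cumulative spending $2,250 + $350 = $2,600 stays under the $6,200 maximum.

$350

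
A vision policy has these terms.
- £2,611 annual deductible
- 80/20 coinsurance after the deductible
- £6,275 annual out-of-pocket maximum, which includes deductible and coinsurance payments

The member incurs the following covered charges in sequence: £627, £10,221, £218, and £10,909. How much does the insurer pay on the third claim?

£174.40

Claim 1 — £627: entire amount goes to the deductible. Member owes £627 (running OOP £627). Plan pays £627 − £627 = £0.
Claim 2 — £10,221: deductible takes £1,984, £8,237 remains; member's 20% is £1,647.40. Member owes £3,631.40 (running OOP £4,258.40). Plan pays £10,221 − £3,631.40 = £6,589.60.
Claim 3 — £218: deductible already satisfied, so member's share is 20% × £218 = £43.60. Cost to member: £43.60. OOP to date £4,302. Insurer: £218 − £43.60 = £174.40.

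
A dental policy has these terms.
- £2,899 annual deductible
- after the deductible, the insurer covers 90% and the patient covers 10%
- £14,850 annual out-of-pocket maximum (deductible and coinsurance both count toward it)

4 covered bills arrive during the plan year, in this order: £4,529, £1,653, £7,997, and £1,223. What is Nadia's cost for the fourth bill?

#1 (£4,529): deductible takes £2,899, £1,630 remains; 10% of £1,630 = £163. Patient pays £3,062; OOP now £3,062.
#2 (£1,653): deductible already satisfied, so patient's share is 10% × £1,653 = £165.30. Patient owes £165.30 (running OOP £3,227.30).
#3 (£7,997): 10% coinsurance on £7,997 = £799.70. Patient pays £799.70; OOP now £4,027.
#4 (£1,223): deductible met; 10% of £1,223 = £122.30. Cost to patient: £122.30. OOP to date £4,149.30.

£122.30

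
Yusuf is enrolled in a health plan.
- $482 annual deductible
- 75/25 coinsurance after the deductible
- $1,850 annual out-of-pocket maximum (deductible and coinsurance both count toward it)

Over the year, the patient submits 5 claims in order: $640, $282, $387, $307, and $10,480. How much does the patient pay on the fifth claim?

#1 ($640): deductible takes $482, $158 remains; 25% of $158 = $39.50. Cost to patient: $521.50. OOP to date $521.50.
#2 ($282): 25% coinsurance on $282 = $70.50. Patient pays $70.50; OOP now $592.
#3 ($387): 25% coinsurance on $387 = $96.75. Cost to patient: $96.75. OOP to date $688.75.
#4 ($307): deductible already satisfied, so patient's share is 25% × $307 = $76.75. Patient owes $76.75 (running OOP $765.50).
#5 ($10,480): 25% coinsurance on $10,480 = $2,620. Adding that to $765.50 gives $3,385.50, past the $1,850 cap; patient pays only $1,850 − $765.50 = $1,084.50.

$1,084.50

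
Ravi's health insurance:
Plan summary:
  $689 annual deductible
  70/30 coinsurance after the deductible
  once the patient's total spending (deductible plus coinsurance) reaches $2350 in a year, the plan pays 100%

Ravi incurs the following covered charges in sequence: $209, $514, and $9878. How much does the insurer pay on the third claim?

$8227.20

Claim 1 ($209): all of it applies to the deductible. Patient owes $209 (running OOP $209). Plan pays $209 − $209 = $0.
Claim 2 ($514): $480 to deductible, leaving $34; patient's 30% is $10.20. Patient pays $490.20; OOP now $699.20. Plan pays $514 − $490.20 = $23.80.
Claim 3 ($9878): 30% coinsurance on $9878 = $2963.40. OOP would hit $3662.60 > $2350, so the cap limits the patient to $2350 − $699.20 = $1650.80. Insurer: $9878 − $1650.80 = $8227.20.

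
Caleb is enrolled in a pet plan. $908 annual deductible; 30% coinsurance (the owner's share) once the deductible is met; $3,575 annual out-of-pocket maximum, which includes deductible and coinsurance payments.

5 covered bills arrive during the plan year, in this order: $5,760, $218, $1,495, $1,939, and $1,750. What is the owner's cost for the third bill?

$448.50

Claim 1 — $5,760: deductible takes $908, $4,852 remains; owner's 30% is $1,455.60. Cost to owner: $2,363.60. OOP to date $2,363.60.
Claim 2 — $218: deductible met; 30% of $218 = $65.40. Cost to owner: $65.40. OOP to date $2,429.
Claim 3 — $1,495: deductible met; 30% of $1,495 = $448.50. Owner owes $448.50 (running OOP $2,877.50).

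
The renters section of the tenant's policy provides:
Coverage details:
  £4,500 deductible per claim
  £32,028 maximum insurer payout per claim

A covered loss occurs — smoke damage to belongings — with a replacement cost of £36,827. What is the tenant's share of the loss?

After the deductible, £36,827 − £4,500 = £32,327 remains.
£32,327 exceeds the £32,028 limit, so the insurer pays the limit: £32,028.
Tenant's share is the uncovered remainder: £36,827 − £32,028 = £4,799.

£4,799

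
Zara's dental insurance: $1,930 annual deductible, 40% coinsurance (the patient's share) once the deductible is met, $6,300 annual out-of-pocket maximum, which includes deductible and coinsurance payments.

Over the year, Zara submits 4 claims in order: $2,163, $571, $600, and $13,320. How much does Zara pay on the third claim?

Bill 1, $2,163: deductible takes $1,930, $233 remains; coinsurance $233 × 40% = $93.20. Patient owes $2,023.20 (running OOP $2,023.20).
Bill 2, $571: 40% coinsurance on $571 = $228.40. Cost to patient: $228.40. OOP to date $2,251.60.
Bill 3, $600: deductible already satisfied, so patient's share is 40% × $600 = $240. Patient owes $240 (running OOP $2,491.60).

$240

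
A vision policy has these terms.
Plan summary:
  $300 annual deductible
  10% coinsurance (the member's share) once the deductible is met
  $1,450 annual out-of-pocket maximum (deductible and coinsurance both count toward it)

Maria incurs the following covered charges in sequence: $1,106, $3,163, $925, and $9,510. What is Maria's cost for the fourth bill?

$660.60

Bill 1, $1,106: deductible takes $300, $806 remains; coinsurance $806 × 10% = $80.60. Cost to member: $380.60. OOP to date $380.60.
Bill 2, $3,163: deductible already satisfied, so member's share is 10% × $3,163 = $316.30. Member owes $316.30 (running OOP $696.90).
Bill 3, $925: deductible already satisfied, so member's share is 10% × $925 = $92.50. Member pays $92.50; OOP now $789.40.
Bill 4, $9,510: deductible already satisfied, so member's share is 10% × $9,510 = $951. OOP would hit $1,740.40 > $1,450, so the cap limits the member to $1,450 − $789.40 = $660.60.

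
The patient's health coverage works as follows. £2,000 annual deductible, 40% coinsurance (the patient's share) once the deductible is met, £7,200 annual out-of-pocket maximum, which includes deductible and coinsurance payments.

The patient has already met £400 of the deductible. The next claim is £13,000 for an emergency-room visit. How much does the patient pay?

Remaining deductible: £2,000 − £400 = £1,600.
After the £1,600 deductible portion, £13,000 − £1,600 = £11,400 is subject to coinsurance.
Coinsurance: £11,400 × 40% = £4,560.
So the patient owes £1,600 + £4,560 = £6,160 before any cap.
Total out-of-pocket so far would be £400 + £6,160 = £6,560, below the £7,200 cap — no reduction.

£6,160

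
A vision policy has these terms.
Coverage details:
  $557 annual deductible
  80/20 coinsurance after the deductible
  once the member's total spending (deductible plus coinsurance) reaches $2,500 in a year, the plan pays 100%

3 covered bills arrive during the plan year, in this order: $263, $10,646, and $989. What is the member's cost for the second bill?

$2,237

#1 ($263): all of it applies to the deductible. Cost to member: $263. OOP to date $263.
#2 ($10,646): $294 finishes the deductible; $10,352 goes to coinsurance; member's 20% is $2,070.40. Claim cost before the cap: $294 + $2,070.40 = $2,364.40. Adding that to $263 gives $2,627.40, past the $2,500 cap; member pays only $2,500 − $263 = $2,237.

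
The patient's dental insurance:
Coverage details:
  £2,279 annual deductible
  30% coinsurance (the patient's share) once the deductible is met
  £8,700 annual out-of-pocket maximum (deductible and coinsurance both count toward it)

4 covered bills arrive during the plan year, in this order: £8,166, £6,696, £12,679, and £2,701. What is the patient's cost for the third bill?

Bill 1, £8,166: deductible takes £2,279, £5,887 remains; patient's 30% is £1,766.10. Patient owes £4,045.10 (running OOP £4,045.10).
Bill 2, £6,696: deductible met; 30% of £6,696 = £2,008.80. Patient owes £2,008.80 (running OOP £6,053.90).
Bill 3, £12,679: 30% coinsurance on £12,679 = £3,803.70. That would push OOP to £9,857.60, over the £8,700 cap, so patient pays £8,700 − £6,053.90 = £2,646.10.

£2,646.10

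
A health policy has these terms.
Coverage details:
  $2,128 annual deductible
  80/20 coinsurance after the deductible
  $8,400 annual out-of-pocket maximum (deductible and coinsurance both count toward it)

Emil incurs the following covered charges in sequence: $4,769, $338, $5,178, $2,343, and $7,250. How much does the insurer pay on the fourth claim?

$1,874.40

Claim 1 ($4,769): deductible takes $2,128, $2,641 remains; 20% of $2,641 = $528.20. Patient owes $2,656.20 (running OOP $2,656.20). Plan pays $4,769 − $2,656.20 = $2,112.80.
Claim 2 ($338): 20% coinsurance on $338 = $67.60. Patient owes $67.60 (running OOP $2,723.80). Plan pays $338 − $67.60 = $270.40.
Claim 3 ($5,178): deductible met; 20% of $5,178 = $1,035.60. Patient pays $1,035.60; OOP now $3,759.40. Insurer: $5,178 − $1,035.60 = $4,142.40.
Claim 4 ($2,343): 20% coinsurance on $2,343 = $468.60. Patient owes $468.60 (running OOP $4,228). Insurer: $2,343 − $468.60 = $1,874.40.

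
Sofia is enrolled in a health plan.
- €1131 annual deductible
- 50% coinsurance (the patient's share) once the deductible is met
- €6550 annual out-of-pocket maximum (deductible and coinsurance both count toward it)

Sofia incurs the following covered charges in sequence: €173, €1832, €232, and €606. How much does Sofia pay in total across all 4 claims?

Bill 1, €173: all of it applies to the deductible. Cost to patient: €173. OOP to date €173.
Bill 2, €1832: deductible takes €958, €874 remains; 50% of €874 = €437. Patient pays €1395; OOP now €1568.
Bill 3, €232: deductible already satisfied, so patient's share is 50% × €232 = €116. Patient pays €116; OOP now €1684.
Bill 4, €606: 50% coinsurance on €606 = €303. Patient owes €303 (running OOP €1987).
Total paid by the patient: €173 + €1395 + €116 + €303 = €1987.

€1987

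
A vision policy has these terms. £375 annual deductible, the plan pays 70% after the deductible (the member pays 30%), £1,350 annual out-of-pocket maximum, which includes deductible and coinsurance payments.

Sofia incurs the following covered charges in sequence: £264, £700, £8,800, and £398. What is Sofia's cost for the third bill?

£798.30

#1 (£264): all of it applies to the deductible. Member owes £264 (running OOP £264).
#2 (£700): deductible takes £111, £589 remains; coinsurance £589 × 30% = £176.70. Member owes £287.70 (running OOP £551.70).
#3 (£8,800): 30% coinsurance on £8,800 = £2,640. That would push OOP to £3,191.70, over the £1,350 cap, so member pays £1,350 − £551.70 = £798.30.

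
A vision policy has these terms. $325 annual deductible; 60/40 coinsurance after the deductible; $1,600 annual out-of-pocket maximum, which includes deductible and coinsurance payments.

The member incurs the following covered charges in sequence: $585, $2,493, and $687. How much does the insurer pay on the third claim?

Claim 1 ($585): $325 finishes the deductible; $260 goes to coinsurance; 40% of $260 = $104. Member owes $429 (running OOP $429). Insurer: $585 − $429 = $156.
Claim 2 ($2,493): deductible already satisfied, so member's share is 40% × $2,493 = $997.20. Cost to member: $997.20. OOP to date $1,426.20. Insurer: $2,493 − $997.20 = $1,495.80.
Claim 3 ($687): deductible met; 40% of $687 = $274.80. Adding that to $1,426.20 gives $1,701, past the $1,600 cap; member pays only $1,600 − $1,426.20 = $173.80. Plan pays $687 − $173.80 = $513.20.

$513.20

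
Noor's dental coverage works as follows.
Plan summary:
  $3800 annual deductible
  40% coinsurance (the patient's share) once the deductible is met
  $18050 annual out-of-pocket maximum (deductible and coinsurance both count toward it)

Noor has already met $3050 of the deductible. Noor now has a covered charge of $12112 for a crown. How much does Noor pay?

Remaining deductible: $3800 − $3050 = $750.
That leaves $12112 − $750 = $11362 for coinsurance.
Coinsurance: $11362 × 40% = $4544.80.
So the patient owes $750 + $4544.80 = $5294.80 before any cap.
Year-to-date out-of-pocket becomes $3050 + $5294.80 = $8344.80, still under the $18050 maximum, so no cap applies.

$5294.80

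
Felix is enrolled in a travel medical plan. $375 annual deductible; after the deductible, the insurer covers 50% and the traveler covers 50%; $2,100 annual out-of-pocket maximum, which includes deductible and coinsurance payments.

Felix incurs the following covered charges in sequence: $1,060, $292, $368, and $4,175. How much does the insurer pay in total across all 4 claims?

$3,795

Claim 1 ($1,060): deductible takes $375, $685 remains; 50% of $685 = $342.50. Traveler owes $717.50 (running OOP $717.50). Plan pays $1,060 − $717.50 = $342.50.
Claim 2 ($292): deductible met; 50% of $292 = $146. Cost to traveler: $146. OOP to date $863.50. Plan pays $292 − $146 = $146.
Claim 3 ($368): deductible met; 50% of $368 = $184. Traveler pays $184; OOP now $1,047.50. Insurer: $368 − $184 = $184.
Claim 4 ($4,175): deductible already satisfied, so traveler's share is 50% × $4,175 = $2,087.50. Adding that to $1,047.50 gives $3,135, past the $2,100 cap; traveler pays only $2,100 − $1,047.50 = $1,052.50. Insurer: $4,175 − $1,052.50 = $3,122.50.
Insurer total = bills − traveler's total = $5,895 − $2,100 = $3,795.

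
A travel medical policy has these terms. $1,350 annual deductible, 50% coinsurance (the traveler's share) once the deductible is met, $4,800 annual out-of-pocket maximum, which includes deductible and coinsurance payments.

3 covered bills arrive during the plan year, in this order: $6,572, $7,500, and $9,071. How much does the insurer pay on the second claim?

#1 ($6,572): deductible takes $1,350, $5,222 remains; coinsurance $5,222 × 50% = $2,611. Cost to traveler: $3,961. OOP to date $3,961. Insurer: $6,572 − $3,961 = $2,611.
#2 ($7,500): deductible met; 50% of $7,500 = $3,750. OOP would hit $7,711 > $4,800, so the cap limits the traveler to $4,800 − $3,961 = $839. Plan pays $7,500 − $839 = $6,661.

$6,661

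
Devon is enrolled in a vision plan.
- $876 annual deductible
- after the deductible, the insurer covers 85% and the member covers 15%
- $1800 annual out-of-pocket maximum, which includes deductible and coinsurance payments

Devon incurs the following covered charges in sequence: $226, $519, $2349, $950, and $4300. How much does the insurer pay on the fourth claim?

Bill 1, $226: entire amount goes to the deductible. Member owes $226 (running OOP $226). Insurer: $226 − $226 = $0.
Bill 2, $519: entire amount goes to the deductible. Cost to member: $519. OOP to date $745. Insurer: $519 − $519 = $0.
Bill 3, $2349: $131 finishes the deductible; $2218 goes to coinsurance; coinsurance $2218 × 15% = $332.70. Member pays $463.70; OOP now $1208.70. Insurer: $2349 − $463.70 = $1885.30.
Bill 4, $950: deductible met; 15% of $950 = $142.50. Member pays $142.50; OOP now $1351.20. Plan pays $950 − $142.50 = $807.50.

$807.50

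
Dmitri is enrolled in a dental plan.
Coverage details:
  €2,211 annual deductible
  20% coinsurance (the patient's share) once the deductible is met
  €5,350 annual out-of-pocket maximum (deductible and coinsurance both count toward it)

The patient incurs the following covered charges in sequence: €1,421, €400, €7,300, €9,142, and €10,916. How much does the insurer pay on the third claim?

Claim 1 — €1,421: all of it applies to the deductible. Patient owes €1,421 (running OOP €1,421). Plan pays €1,421 − €1,421 = €0.
Claim 2 — €400: fully absorbed by the deductible. Cost to patient: €400. OOP to date €1,821. Insurer: €400 − €400 = €0.
Claim 3 — €7,300: €390 to deductible, leaving €6,910; patient's 20% is €1,382. Cost to patient: €1,772. OOP to date €3,593. Insurer: €7,300 − €1,772 = €5,528.

€5,528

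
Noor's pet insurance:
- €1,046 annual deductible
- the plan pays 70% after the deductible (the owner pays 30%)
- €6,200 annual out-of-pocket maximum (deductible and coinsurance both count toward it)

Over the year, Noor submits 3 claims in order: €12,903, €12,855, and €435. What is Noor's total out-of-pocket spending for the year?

Claim 1 — €12,903: €1,046 to deductible, leaving €11,857; 30% of €11,857 = €3,557.10. Owner owes €4,603.10 (running OOP €4,603.10).
Claim 2 — €12,855: deductible already satisfied, so owner's share is 30% × €12,855 = €3,856.50. OOP would hit €8,459.60 > €6,200, so the cap limits the owner to €6,200 − €4,603.10 = €1,596.90.
Claim 3 — €435: 30% coinsurance on €435 = €130.50. OOP would hit €6,330.50 > €6,200, so the cap limits the owner to €6,200 − €6,200 = €0.
Total paid by the owner: €4,603.10 + €1,596.90 + €0 = €6,200.

€6,200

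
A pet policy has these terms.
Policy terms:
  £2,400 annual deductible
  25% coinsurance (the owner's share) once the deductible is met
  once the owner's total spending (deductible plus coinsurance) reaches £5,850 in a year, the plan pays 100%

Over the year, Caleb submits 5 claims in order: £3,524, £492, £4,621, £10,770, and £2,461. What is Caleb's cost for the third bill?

£1,155.25

#1 (£3,524): deductible takes £2,400, £1,124 remains; coinsurance £1,124 × 25% = £281. Owner owes £2,681 (running OOP £2,681).
#2 (£492): deductible already satisfied, so owner's share is 25% × £492 = £123. Owner owes £123 (running OOP £2,804).
#3 (£4,621): 25% coinsurance on £4,621 = £1,155.25. Owner owes £1,155.25 (running OOP £3,959.25).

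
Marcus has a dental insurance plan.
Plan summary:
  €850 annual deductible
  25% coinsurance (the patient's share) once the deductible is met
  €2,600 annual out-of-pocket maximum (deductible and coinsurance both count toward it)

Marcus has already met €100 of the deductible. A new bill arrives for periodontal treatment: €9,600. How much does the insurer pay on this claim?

€7,100

Deductible still to meet: €850 − €100 = €750.
After the €750 deductible portion, €9,600 − €750 = €8,850 is subject to coinsurance.
25% of €8,850 = €2,212.50 falls to the patient.
That puts the patient's cost at €750 + €2,212.50 = €2,962.50 before any cap.
Year-to-date out-of-pocket would reach €100 + €2,962.50 = €3,062.50, above the €2,600 maximum, so the patient pays only €2,600 − €100 = €2,500.
The insurer covers the remainder: €9,600 − €2,500 = €7,100.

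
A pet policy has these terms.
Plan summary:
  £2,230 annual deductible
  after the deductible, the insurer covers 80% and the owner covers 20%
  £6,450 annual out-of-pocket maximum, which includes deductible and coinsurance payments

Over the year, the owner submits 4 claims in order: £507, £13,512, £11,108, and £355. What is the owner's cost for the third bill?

Bill 1, £507: fully absorbed by the deductible. Owner owes £507 (running OOP £507).
Bill 2, £13,512: deductible takes £1,723, £11,789 remains; owner's 20% is £2,357.80. Owner owes £4,080.80 (running OOP £4,587.80).
Bill 3, £11,108: 20% coinsurance on £11,108 = £2,221.60. Adding that to £4,587.80 gives £6,809.40, past the £6,450 cap; owner pays only £6,450 − £4,587.80 = £1,862.20.

£1,862.20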